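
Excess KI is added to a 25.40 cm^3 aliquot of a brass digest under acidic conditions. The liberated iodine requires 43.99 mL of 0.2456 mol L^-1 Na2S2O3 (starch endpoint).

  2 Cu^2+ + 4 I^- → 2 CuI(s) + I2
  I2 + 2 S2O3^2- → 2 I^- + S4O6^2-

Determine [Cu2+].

n(S2O3^2-) = 0.04399 × 0.2456 = 0.01080 mol
n(I2) = n(S2O3^2-)/2 = 5.402 × 10^-3 mol
From the 2:1 ratio, n(Cu2+) in the aliquot = 2/1 × 5.402 × 10^-3 = 0.01080 mol
[Cu2+] = 0.01080 / 0.02540 = 0.4254 mol/L

0.4254 mol/L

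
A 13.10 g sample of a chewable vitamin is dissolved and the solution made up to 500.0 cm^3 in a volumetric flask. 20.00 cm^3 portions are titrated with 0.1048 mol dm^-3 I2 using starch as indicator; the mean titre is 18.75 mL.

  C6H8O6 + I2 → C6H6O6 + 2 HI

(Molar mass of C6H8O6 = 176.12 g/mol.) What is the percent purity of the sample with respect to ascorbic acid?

n(I2) per titration = 0.01875 × 0.1048 = 1.965 × 10^-3 mol
n(C6H8O6) in each aliquot = 1.965 × 10^-3 mol (1:1 ratio)
n(C6H8O6) in the whole flask = 1.965 × 10^-3 × 500.0/20.00 = 0.04913 mol
mass of C6H8O6 = 0.04913 × 176.12 = 8.652 g
% C6H8O6 = 8.652 / 13.10 × 100 = 66.05 %

66.05 %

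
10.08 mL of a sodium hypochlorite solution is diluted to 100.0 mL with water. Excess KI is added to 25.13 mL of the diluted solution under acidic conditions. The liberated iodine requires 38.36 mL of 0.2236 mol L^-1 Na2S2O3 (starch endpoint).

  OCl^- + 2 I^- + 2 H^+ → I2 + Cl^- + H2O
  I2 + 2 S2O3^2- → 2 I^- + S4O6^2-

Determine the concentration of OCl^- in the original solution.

1.693 mol/L

n(S2O3^2-) = 0.03836 × 0.2236 = 8.577 × 10^-3 mol
n(I2) = n(S2O3^2-)/2 = 4.289 × 10^-3 mol
n(OCl^-) in the aliquot = 4.289 × 10^-3 mol (1:1 ratio)
[OCl^-]_dilute = 4.289 × 10^-3 / 0.02513 = 0.1707 mol/L
[OCl^-]_original = 0.1707 × 100.0/10.08 = 1.693 mol/L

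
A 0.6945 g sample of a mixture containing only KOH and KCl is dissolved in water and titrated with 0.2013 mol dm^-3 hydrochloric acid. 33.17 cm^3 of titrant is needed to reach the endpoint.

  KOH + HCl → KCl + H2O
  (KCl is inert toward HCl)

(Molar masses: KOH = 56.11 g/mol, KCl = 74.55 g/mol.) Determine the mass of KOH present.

n(HCl) = 0.03317 × 0.2013 = 6.677 × 10^-3 mol
Let x = n(KOH), y = n(KCl).
Titrant: 1x = 6.677 × 10^-3;  mass: 56.11x + 74.55y = 0.6945
Solving, x = 6.677 × 10^-3 mol, y = 4.290 × 10^-3 mol
mass of KOH = 6.677 × 10^-3 × 56.11 = 0.3747 g

0.3747 g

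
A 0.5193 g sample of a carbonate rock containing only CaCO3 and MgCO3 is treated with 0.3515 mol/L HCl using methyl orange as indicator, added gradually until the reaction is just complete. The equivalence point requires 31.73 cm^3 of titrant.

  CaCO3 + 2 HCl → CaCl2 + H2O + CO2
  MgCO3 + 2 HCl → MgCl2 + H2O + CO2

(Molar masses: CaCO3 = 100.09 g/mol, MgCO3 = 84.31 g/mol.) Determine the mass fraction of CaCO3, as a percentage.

n(HCl) = 0.03173 × 0.3515 = 0.01115 mol
Let x = n(CaCO3), y = n(MgCO3).
Titrant: 2x + 2y = 0.01115;  mass: 100.09x + 84.31y = 0.5193
Solving, x = 3.114 × 10^-3 mol, y = 2.462 × 10^-3 mol
mass of CaCO3 = 3.114 × 10^-3 × 100.09 = 0.3117 g
% CaCO3 = 0.3117 / 0.5193 × 100 = 60.02 %

60.02 %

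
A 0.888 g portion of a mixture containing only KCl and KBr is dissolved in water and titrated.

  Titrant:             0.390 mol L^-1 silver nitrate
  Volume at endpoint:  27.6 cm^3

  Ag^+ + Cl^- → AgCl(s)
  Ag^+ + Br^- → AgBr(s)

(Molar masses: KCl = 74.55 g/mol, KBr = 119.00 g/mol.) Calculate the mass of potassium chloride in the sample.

0.659 g

n(AgNO3) = 0.0276 × 0.390 = 0.0108 mol
Let x = n(KCl), y = n(KBr).
Titrant: 1x + 1y = 0.0108;  mass: 74.55x + 119.00y = 0.888
Solving, x = 8.84 × 10^-3 mol, y = 1.92 × 10^-3 mol
mass of KCl = 8.84 × 10^-3 × 74.55 = 0.659 g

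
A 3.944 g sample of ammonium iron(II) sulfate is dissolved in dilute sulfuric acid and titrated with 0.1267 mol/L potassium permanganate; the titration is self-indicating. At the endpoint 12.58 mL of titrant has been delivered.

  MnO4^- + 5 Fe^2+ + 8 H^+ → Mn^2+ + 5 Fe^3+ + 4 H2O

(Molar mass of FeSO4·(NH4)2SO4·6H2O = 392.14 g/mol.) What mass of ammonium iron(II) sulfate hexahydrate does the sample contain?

3.125 g

n(KMnO4) = 0.01258 L × 0.1267 mol/L = 1.594 × 10^-3 mol
From the 5:1 ratio, n(FeSO4·(NH4)2SO4·6H2O) = 5/1 × 1.594 × 10^-3 = 7.969 × 10^-3 mol
mass of FeSO4·(NH4)2SO4·6H2O = 7.969 × 10^-3 × 392.14 g/mol = 3.125 g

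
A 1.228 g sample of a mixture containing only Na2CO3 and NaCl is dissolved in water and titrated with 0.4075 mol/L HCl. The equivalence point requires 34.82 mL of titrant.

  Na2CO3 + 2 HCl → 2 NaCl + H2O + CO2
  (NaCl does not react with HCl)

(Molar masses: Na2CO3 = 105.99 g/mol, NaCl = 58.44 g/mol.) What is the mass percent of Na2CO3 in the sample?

61.23 %

n(HCl) = 0.03482 × 0.4075 = 0.01419 mol
Let x = n(Na2CO3), y = n(NaCl).
Titrant: 2x = 0.01419;  mass: 105.99x + 58.44y = 1.228
Solving, x = 7.095 × 10^-3 mol, y = 8.146 × 10^-3 mol
mass of Na2CO3 = 7.095 × 10^-3 × 105.99 = 0.7520 g
% Na2CO3 = 0.7520 / 1.228 × 100 = 61.23 %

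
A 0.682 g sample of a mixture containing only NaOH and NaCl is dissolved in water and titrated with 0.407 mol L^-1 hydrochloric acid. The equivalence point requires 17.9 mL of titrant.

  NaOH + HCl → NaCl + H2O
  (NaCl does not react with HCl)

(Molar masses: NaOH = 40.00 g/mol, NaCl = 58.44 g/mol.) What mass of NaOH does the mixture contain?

0.291 g

n(HCl) = 0.0179 × 0.407 = 7.29 × 10^-3 mol
Let x = n(NaOH), y = n(NaCl).
Titrant: 1x = 7.29 × 10^-3;  mass: 40.00x + 58.44y = 0.682
Solving, x = 7.29 × 10^-3 mol, y = 6.68 × 10^-3 mol
mass of NaOH = 7.29 × 10^-3 × 40.00 = 0.291 g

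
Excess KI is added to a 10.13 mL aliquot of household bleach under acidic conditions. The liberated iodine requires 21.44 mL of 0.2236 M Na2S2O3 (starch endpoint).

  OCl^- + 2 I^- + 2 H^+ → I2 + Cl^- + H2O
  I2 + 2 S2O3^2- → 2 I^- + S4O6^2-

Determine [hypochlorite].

0.2366 M

n(S2O3^2-) = 0.02144 × 0.2236 = 4.794 × 10^-3 mol
n(I2) = n(S2O3^2-)/2 = 2.397 × 10^-3 mol
n(OCl^-) in the aliquot = 2.397 × 10^-3 mol (1:1 ratio)
[OCl^-] = 2.397 × 10^-3 / 0.01013 = 0.2366 mol/L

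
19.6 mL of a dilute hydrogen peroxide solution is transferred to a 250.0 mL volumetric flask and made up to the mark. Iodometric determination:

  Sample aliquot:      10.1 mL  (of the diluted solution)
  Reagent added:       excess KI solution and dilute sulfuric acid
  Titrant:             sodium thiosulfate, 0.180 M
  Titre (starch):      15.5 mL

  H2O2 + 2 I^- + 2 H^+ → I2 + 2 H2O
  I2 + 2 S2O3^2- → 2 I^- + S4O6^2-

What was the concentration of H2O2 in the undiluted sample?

1.76 M

n(S2O3^2-) = 0.0155 × 0.180 = 2.79 × 10^-3 mol
n(I2) = n(S2O3^2-)/2 = 1.40 × 10^-3 mol
n(H2O2) in the aliquot = 1.40 × 10^-3 mol (1:1 ratio)
[H2O2]_dilute = 1.40 × 10^-3 / 0.0101 = 0.138 mol/L
[H2O2]_original = 0.138 × 250.0/19.6 = 1.76 mol/L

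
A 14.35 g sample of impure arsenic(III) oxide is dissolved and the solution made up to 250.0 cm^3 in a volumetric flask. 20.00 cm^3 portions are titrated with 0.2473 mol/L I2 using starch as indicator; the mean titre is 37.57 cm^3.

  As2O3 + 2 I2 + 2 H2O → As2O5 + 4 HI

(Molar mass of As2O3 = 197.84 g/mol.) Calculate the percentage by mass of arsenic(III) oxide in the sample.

80.06 %

n(I2) per titration = 0.03757 × 0.2473 = 9.291 × 10^-3 mol
From the 1:2 ratio, n(As2O3) in each aliquot = 1/2 × 9.291 × 10^-3 = 4.646 × 10^-3 mol
n(As2O3) in the whole flask = 4.646 × 10^-3 × 250.0/20.00 = 0.05807 mol
mass of As2O3 = 0.05807 × 197.84 = 11.49 g
% As2O3 = 11.49 / 14.35 × 100 = 80.06 %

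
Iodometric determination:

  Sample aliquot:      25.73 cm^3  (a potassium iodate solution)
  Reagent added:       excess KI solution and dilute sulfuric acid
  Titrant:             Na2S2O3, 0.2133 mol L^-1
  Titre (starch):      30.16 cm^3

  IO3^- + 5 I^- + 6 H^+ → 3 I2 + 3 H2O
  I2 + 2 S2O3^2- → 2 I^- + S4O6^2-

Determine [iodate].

n(S2O3^2-) = 0.03016 × 0.2133 = 6.433 × 10^-3 mol
n(I2) = n(S2O3^2-)/2 = 3.217 × 10^-3 mol
From the 1:3 ratio, n(IO3^-) in the aliquot = 1/3 × 3.217 × 10^-3 = 1.072 × 10^-3 mol
[IO3^-] = 1.072 × 10^-3 / 0.02573 = 0.04167 mol/L

0.04167 mol/L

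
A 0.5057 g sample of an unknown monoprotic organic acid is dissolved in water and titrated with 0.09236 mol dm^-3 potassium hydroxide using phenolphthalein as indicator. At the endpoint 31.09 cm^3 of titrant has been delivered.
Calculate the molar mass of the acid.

n(KOH) = 0.03109 L × 0.09236 mol/L = 2.871 × 10^-3 mol
n(HA) = 2.871 × 10^-3 mol (1:1 ratio)
M = m / n = 0.5057 g / 2.871 × 10^-3 mol = 176.1 g/mol

176.1 g/mol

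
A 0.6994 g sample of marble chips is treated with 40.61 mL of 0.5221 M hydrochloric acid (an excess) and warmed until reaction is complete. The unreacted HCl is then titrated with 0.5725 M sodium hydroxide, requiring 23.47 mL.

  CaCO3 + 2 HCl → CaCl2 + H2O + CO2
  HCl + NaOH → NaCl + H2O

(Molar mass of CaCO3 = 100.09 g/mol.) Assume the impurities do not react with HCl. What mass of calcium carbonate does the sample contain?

0.3886 g

n(HCl) added = 0.04061 × 0.5221 = 0.02120 mol
n(NaOH) used in back-titration = 0.02347 × 0.5725 = 0.01344 mol
n(HCl) left over = 0.01344 mol (1:1 ratio)
n(HCl) consumed by analyte = 0.02120 − 0.01344 = 7.766 × 10^-3 mol
From the 1:2 ratio, n(CaCO3) = 1/2 × 7.766 × 10^-3 = 3.883 × 10^-3 mol
mass of CaCO3 = 3.883 × 10^-3 × 100.09 = 0.3886 g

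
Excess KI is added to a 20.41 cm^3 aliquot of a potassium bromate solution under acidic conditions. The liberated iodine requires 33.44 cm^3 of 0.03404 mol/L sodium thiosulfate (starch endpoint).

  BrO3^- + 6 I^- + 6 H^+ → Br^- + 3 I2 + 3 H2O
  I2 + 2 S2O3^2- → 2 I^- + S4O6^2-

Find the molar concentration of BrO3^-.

n(S2O3^2-) = 0.03344 × 0.03404 = 1.138 × 10^-3 mol
n(I2) = n(S2O3^2-)/2 = 5.691 × 10^-4 mol
From the 1:3 ratio, n(BrO3^-) in the aliquot = 1/3 × 5.691 × 10^-4 = 1.897 × 10^-4 mol
[BrO3^-] = 1.897 × 10^-4 / 0.02041 = 0.009295 mol/L

0.009295 mol/L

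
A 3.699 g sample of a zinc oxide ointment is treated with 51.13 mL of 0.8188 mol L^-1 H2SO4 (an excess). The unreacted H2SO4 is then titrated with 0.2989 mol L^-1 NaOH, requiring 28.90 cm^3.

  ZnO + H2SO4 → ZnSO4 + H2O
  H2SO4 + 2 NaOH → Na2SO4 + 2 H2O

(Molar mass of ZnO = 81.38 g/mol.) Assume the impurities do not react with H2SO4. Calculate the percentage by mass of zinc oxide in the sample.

n(H2SO4) added = 0.05113 × 0.8188 = 0.04187 mol
n(NaOH) used in back-titration = 0.02890 × 0.2989 = 8.638 × 10^-3 mol
From the 1:2 ratio, n(H2SO4) left over = 1/2 × 8.638 × 10^-3 = 4.319 × 10^-3 mol
n(H2SO4) consumed by analyte = 0.04187 − 4.319 × 10^-3 = 0.03755 mol
n(ZnO) = 0.03755 mol (1:1 ratio)
mass of ZnO = 0.03755 × 81.38 = 3.056 g
% ZnO = 3.056 / 3.699 × 100 = 82.60 %

82.60 %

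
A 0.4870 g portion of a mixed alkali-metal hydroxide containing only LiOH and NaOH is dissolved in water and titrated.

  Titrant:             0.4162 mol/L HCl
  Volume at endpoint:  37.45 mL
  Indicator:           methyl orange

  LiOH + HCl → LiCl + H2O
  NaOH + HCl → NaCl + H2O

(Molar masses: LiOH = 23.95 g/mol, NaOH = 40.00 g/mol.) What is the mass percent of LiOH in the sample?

41.81 %

n(HCl) = 0.03745 × 0.4162 = 0.01559 mol
Let x = n(LiOH), y = n(NaOH).
Titrant: 1x + 1y = 0.01559;  mass: 23.95x + 40.00y = 0.4870
Solving, x = 8.503 × 10^-3 mol, y = 7.084 × 10^-3 mol
mass of LiOH = 8.503 × 10^-3 × 23.95 = 0.2036 g
% LiOH = 0.2036 / 0.4870 × 100 = 41.81 %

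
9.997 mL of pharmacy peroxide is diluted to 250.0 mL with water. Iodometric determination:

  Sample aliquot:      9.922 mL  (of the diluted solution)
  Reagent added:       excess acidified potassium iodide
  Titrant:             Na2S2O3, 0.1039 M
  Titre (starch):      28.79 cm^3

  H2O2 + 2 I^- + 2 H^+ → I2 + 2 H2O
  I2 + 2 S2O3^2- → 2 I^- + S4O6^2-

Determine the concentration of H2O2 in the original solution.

3.770 M

n(S2O3^2-) = 0.02879 × 0.1039 = 2.991 × 10^-3 mol
n(I2) = n(S2O3^2-)/2 = 1.496 × 10^-3 mol
n(H2O2) in the aliquot = 1.496 × 10^-3 mol (1:1 ratio)
[H2O2]_dilute = 1.496 × 10^-3 / 0.009922 = 0.1507 mol/L
[H2O2]_original = 0.1507 × 250.0/9.997 = 3.770 mol/L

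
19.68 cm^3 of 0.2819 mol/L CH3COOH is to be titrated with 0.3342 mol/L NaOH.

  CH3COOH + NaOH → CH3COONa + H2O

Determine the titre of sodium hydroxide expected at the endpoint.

16.60 mL

n(CH3COOH) = 0.01968 L × 0.2819 mol/L = 5.548 × 10^-3 mol
n(NaOH) = 5.548 × 10^-3 mol (1:1 stoichiometry)
V(NaOH) = 5.548 × 10^-3 mol / 0.3342 mol/L = 0.01660 L = 16.60 mL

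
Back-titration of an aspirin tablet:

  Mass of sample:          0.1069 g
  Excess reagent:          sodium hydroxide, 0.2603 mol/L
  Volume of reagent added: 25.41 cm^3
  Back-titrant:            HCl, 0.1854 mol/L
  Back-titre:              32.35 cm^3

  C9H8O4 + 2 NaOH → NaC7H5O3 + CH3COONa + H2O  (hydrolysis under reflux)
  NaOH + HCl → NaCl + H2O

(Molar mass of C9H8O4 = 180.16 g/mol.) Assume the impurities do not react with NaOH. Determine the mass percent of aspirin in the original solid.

51.95 %

n(NaOH) added = 0.02541 × 0.2603 = 6.614 × 10^-3 mol
n(HCl) used in back-titration = 0.03235 × 0.1854 = 5.998 × 10^-3 mol
n(NaOH) left over = 5.998 × 10^-3 mol (1:1 ratio)
n(NaOH) consumed by analyte = 6.614 × 10^-3 − 5.998 × 10^-3 = 6.165 × 10^-4 mol
From the 1:2 ratio, n(C9H8O4) = 1/2 × 6.165 × 10^-4 = 3.083 × 10^-4 mol
mass of C9H8O4 = 3.083 × 10^-4 × 180.16 = 0.05554 g
% C9H8O4 = 0.05554 / 0.1069 × 100 = 51.95 %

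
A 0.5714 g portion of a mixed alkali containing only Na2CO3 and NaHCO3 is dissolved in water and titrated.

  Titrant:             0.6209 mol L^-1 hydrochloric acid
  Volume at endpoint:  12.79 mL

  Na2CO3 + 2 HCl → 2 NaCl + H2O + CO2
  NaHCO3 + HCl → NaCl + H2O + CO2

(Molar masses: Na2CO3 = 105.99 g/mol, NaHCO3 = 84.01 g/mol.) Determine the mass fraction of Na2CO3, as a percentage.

28.63 %

n(HCl) = 0.01279 × 0.6209 = 7.941 × 10^-3 mol
Let x = n(Na2CO3), y = n(NaHCO3).
Titrant: 2x + 1y = 7.941 × 10^-3;  mass: 105.99x + 84.01y = 0.5714
Solving, x = 1.544 × 10^-3 mol, y = 4.854 × 10^-3 mol
mass of Na2CO3 = 1.544 × 10^-3 × 105.99 = 0.1636 g
% Na2CO3 = 0.1636 / 0.5714 × 100 = 28.63 %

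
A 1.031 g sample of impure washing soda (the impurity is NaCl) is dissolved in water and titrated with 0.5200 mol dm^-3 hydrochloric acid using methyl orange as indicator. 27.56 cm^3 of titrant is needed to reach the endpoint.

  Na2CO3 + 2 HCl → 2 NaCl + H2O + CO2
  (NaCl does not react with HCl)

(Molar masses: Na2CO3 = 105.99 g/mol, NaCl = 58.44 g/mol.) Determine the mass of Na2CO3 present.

n(HCl) = 0.02756 × 0.5200 = 0.01433 mol
Let x = n(Na2CO3), y = n(NaCl).
Titrant: 2x = 0.01433;  mass: 105.99x + 58.44y = 1.031
Solving, x = 7.166 × 10^-3 mol, y = 4.646 × 10^-3 mol
mass of Na2CO3 = 7.166 × 10^-3 × 105.99 = 0.7595 g

0.7595 g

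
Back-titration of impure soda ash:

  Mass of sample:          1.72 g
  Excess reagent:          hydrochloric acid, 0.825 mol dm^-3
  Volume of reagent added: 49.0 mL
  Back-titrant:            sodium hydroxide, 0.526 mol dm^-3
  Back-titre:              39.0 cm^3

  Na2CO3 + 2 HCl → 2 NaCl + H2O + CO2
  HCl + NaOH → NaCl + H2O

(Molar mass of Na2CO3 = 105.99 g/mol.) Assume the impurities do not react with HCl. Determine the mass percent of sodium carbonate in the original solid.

n(HCl) added = 0.0490 × 0.825 = 0.0404 mol
n(NaOH) used in back-titration = 0.0390 × 0.526 = 0.0205 mol
n(HCl) left over = 0.0205 mol (1:1 ratio)
n(HCl) consumed by analyte = 0.0404 − 0.0205 = 0.0199 mol
From the 1:2 ratio, n(Na2CO3) = 1/2 × 0.0199 = 9.96 × 10^-3 mol
mass of Na2CO3 = 9.96 × 10^-3 × 105.99 = 1.06 g
% Na2CO3 = 1.06 / 1.72 × 100 = 61.3 %

61.3 %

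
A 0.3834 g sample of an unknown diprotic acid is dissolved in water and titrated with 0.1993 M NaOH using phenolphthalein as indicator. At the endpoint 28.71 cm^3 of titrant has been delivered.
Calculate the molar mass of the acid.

n(NaOH) = 0.02871 L × 0.1993 mol/L = 5.722 × 10^-3 mol
From the 1:2 ratio, n(H2A) = 1/2 × 5.722 × 10^-3 = 2.861 × 10^-3 mol
M = m / n = 0.3834 g / 2.861 × 10^-3 mol = 134.0 g/mol

134.0 g/mol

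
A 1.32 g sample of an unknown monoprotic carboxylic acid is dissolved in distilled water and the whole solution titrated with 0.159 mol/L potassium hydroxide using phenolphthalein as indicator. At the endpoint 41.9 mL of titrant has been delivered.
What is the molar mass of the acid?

n(KOH) = 0.0419 L × 0.159 mol/L = 6.66 × 10^-3 mol
n(HA) = 6.66 × 10^-3 mol (1:1 ratio)
M = m / n = 1.32 g / 6.66 × 10^-3 mol = 198 g/mol

198 g/mol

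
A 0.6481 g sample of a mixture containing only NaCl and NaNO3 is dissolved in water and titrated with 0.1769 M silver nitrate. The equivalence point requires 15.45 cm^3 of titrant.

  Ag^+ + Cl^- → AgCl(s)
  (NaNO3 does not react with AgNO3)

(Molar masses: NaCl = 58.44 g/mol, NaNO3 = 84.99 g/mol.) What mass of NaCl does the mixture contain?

0.1597 g

n(AgNO3) = 0.01545 × 0.1769 = 2.733 × 10^-3 mol
Let x = n(NaCl), y = n(NaNO3).
Titrant: 1x = 2.733 × 10^-3;  mass: 58.44x + 84.99y = 0.6481
Solving, x = 2.733 × 10^-3 mol, y = 5.746 × 10^-3 mol
mass of NaCl = 2.733 × 10^-3 × 58.44 = 0.1597 g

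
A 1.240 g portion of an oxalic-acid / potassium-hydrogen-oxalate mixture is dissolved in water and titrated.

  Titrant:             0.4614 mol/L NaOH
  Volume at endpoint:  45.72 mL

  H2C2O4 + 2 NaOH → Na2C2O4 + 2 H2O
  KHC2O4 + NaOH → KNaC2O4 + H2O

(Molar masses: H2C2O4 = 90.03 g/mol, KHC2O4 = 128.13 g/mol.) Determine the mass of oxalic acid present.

n(NaOH) = 0.04572 × 0.4614 = 0.02110 mol
Let x = n(H2C2O4), y = n(KHC2O4).
Titrant: 2x + 1y = 0.02110;  mass: 90.03x + 128.13y = 1.240
Solving, x = 8.801 × 10^-3 mol, y = 3.494 × 10^-3 mol
mass of H2C2O4 = 8.801 × 10^-3 × 90.03 = 0.7923 g

0.7923 g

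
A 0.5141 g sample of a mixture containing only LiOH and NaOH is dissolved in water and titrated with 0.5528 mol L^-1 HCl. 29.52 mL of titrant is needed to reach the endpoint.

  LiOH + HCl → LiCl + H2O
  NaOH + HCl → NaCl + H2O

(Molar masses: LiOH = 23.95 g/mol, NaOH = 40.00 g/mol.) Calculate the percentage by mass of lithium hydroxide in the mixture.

40.24 %

n(HCl) = 0.02952 × 0.5528 = 0.01632 mol
Let x = n(LiOH), y = n(NaOH).
Titrant: 1x + 1y = 0.01632;  mass: 23.95x + 40.00y = 0.5141
Solving, x = 8.638 × 10^-3 mol, y = 7.680 × 10^-3 mol
mass of LiOH = 8.638 × 10^-3 × 23.95 = 0.2069 g
% LiOH = 0.2069 / 0.5141 × 100 = 40.24 %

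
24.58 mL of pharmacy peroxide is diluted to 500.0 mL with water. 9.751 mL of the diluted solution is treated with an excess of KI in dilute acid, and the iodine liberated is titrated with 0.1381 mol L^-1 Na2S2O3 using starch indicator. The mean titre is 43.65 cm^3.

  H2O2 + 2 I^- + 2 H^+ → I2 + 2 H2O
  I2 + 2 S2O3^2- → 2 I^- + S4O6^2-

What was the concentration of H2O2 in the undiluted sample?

6.288 mol/L

n(S2O3^2-) = 0.04365 × 0.1381 = 6.028 × 10^-3 mol
n(I2) = n(S2O3^2-)/2 = 3.014 × 10^-3 mol
n(H2O2) in the aliquot = 3.014 × 10^-3 mol (1:1 ratio)
[H2O2]_dilute = 3.014 × 10^-3 / 0.009751 = 0.3091 mol/L
[H2O2]_original = 0.3091 × 500.0/24.58 = 6.288 mol/L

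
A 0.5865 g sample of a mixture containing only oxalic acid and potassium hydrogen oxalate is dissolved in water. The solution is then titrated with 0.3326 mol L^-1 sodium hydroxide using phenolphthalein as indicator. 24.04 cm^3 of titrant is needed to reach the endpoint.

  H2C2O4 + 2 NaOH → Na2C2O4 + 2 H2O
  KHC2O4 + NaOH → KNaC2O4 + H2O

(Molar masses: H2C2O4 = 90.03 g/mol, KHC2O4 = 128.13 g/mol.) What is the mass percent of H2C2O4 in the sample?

40.45 %

n(NaOH) = 0.02404 × 0.3326 = 7.996 × 10^-3 mol
Let x = n(H2C2O4), y = n(KHC2O4).
Titrant: 2x + 1y = 7.996 × 10^-3;  mass: 90.03x + 128.13y = 0.5865
Solving, x = 2.635 × 10^-3 mol, y = 2.726 × 10^-3 mol
mass of H2C2O4 = 2.635 × 10^-3 × 90.03 = 0.2372 g
% H2C2O4 = 0.2372 / 0.5865 × 100 = 40.45 %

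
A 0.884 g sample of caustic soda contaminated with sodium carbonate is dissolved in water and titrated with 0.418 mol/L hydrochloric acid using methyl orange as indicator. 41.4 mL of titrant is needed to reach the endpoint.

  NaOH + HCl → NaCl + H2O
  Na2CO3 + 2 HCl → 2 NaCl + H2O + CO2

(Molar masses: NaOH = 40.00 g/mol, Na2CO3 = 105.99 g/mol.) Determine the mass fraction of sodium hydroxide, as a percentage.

n(HCl) = 0.0414 × 0.418 = 0.0173 mol
Let x = n(NaOH), y = n(Na2CO3).
Titrant: 1x + 2y = 0.0173;  mass: 40.00x + 105.99y = 0.884
Solving, x = 2.55 × 10^-3 mol, y = 7.38 × 10^-3 mol
mass of NaOH = 2.55 × 10^-3 × 40.00 = 0.102 g
% NaOH = 0.102 / 0.884 × 100 = 11.5 %

11.5 %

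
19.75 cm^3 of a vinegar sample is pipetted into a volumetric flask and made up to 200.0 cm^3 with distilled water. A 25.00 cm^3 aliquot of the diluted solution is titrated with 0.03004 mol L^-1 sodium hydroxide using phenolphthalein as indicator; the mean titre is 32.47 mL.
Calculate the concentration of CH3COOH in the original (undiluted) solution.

0.3951 mol/L

CH3COOH + NaOH → CH3COONa + H2O
n(NaOH) = 0.03247 × 0.03004 = 9.754 × 10^-4 mol
n(CH3COOH) in the aliquot = 9.754 × 10^-4 mol (1:1 ratio)
[CH3COOH]_dilute = 9.754 × 10^-4 / 0.02500 = 0.03902 mol/L
Dilution factor = 200.0 / 19.75 = 10.13
[CH3COOH]_stock = 0.03902 × 10.13 = 0.3951 mol/L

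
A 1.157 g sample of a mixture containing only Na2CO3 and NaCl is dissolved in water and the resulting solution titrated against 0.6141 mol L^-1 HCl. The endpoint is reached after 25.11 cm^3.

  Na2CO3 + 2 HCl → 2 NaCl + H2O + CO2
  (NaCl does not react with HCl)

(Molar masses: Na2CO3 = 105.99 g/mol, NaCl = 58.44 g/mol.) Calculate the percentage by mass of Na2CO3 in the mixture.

n(HCl) = 0.02511 × 0.6141 = 0.01542 mol
Let x = n(Na2CO3), y = n(NaCl).
Titrant: 2x = 0.01542;  mass: 105.99x + 58.44y = 1.157
Solving, x = 7.710 × 10^-3 mol, y = 5.815 × 10^-3 mol
mass of Na2CO3 = 7.710 × 10^-3 × 105.99 = 0.8172 g
% Na2CO3 = 0.8172 / 1.157 × 100 = 70.63 %

70.63 %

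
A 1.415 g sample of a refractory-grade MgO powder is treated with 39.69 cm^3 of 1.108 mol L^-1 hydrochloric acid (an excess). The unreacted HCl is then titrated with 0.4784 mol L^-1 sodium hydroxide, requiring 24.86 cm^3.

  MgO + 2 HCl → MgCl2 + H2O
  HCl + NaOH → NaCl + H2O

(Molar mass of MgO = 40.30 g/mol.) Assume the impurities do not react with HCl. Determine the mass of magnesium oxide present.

0.6465 g

n(HCl) added = 0.03969 × 1.108 = 0.04398 mol
n(NaOH) used in back-titration = 0.02486 × 0.4784 = 0.01189 mol
n(HCl) left over = 0.01189 mol (1:1 ratio)
n(HCl) consumed by analyte = 0.04398 − 0.01189 = 0.03208 mol
From the 1:2 ratio, n(MgO) = 1/2 × 0.03208 = 0.01604 mol
mass of MgO = 0.01604 × 40.30 = 0.6465 g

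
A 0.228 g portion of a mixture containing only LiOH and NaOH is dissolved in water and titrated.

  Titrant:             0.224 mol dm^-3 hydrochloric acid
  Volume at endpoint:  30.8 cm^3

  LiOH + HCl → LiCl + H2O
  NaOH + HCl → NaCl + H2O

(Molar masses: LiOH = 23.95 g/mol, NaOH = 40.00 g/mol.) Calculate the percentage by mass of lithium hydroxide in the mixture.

31.4 %

n(HCl) = 0.0308 × 0.224 = 6.90 × 10^-3 mol
Let x = n(LiOH), y = n(NaOH).
Titrant: 1x + 1y = 6.90 × 10^-3;  mass: 23.95x + 40.00y = 0.228
Solving, x = 2.99 × 10^-3 mol, y = 3.91 × 10^-3 mol
mass of LiOH = 2.99 × 10^-3 × 23.95 = 0.0716 g
% LiOH = 0.0716 / 0.228 × 100 = 31.4 %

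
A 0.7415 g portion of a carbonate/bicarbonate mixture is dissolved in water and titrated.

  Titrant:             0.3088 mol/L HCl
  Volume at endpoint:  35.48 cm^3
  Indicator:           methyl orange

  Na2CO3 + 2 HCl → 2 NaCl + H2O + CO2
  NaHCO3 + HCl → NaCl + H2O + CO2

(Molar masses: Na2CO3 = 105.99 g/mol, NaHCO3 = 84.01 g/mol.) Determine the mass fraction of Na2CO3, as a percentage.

41.23 %

n(HCl) = 0.03548 × 0.3088 = 0.01096 mol
Let x = n(Na2CO3), y = n(NaHCO3).
Titrant: 2x + 1y = 0.01096;  mass: 105.99x + 84.01y = 0.7415
Solving, x = 2.885 × 10^-3 mol, y = 5.187 × 10^-3 mol
mass of Na2CO3 = 2.885 × 10^-3 × 105.99 = 0.3057 g
% Na2CO3 = 0.3057 / 0.7415 × 100 = 41.23 %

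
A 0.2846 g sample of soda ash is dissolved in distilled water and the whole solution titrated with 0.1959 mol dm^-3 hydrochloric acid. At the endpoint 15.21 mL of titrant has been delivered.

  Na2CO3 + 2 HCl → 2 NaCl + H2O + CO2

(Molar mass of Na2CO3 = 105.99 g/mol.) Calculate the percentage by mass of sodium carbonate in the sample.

n(HCl) = 0.01521 L × 0.1959 mol/L = 2.980 × 10^-3 mol
From the 1:2 ratio, n(Na2CO3) = 1/2 × 2.980 × 10^-3 = 1.490 × 10^-3 mol
mass of Na2CO3 = 1.490 × 10^-3 × 105.99 g/mol = 0.1579 g
% Na2CO3 = 0.1579 / 0.2846 × 100 = 55.48 %

55.48 %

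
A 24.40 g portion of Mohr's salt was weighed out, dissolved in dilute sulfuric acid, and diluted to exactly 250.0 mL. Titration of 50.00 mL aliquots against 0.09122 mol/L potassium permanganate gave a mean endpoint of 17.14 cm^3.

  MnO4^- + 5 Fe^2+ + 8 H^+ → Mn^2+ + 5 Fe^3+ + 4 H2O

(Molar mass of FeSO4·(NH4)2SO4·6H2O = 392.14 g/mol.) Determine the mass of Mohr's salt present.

n(KMnO4) per titration = 0.01714 × 0.09122 = 1.564 × 10^-3 mol
From the 5:1 ratio, n(FeSO4·(NH4)2SO4·6H2O) in each aliquot = 5/1 × 1.564 × 10^-3 = 7.818 × 10^-3 mol
n(FeSO4·(NH4)2SO4·6H2O) in the whole flask = 7.818 × 10^-3 × 250.0/50.00 = 0.03909 mol
mass of FeSO4·(NH4)2SO4·6H2O = 0.03909 × 392.14 = 15.33 g

15.33 g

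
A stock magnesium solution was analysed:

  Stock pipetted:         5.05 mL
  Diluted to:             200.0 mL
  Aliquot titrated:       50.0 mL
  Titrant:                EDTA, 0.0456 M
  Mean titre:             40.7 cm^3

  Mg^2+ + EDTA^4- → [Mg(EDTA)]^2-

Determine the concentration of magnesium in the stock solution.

n(EDTA) = 0.0407 × 0.0456 = 1.86 × 10^-3 mol
n(Mg2+) in the aliquot = 1.86 × 10^-3 mol (1:1 ratio)
[Mg2+]_dilute = 1.86 × 10^-3 / 0.0500 = 0.0371 mol/L
Dilution factor = 200.0 / 5.05 = 39.60
[Mg2+]_stock = 0.0371 × 39.60 = 1.47 mol/L

1.47 M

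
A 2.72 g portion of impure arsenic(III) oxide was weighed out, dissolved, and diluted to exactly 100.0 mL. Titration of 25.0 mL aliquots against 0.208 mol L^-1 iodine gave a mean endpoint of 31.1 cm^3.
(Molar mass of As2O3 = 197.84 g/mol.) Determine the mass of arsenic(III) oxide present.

2.56 g

As2O3 + 2 I2 + 2 H2O → As2O5 + 4 HI
n(I2) per titration = 0.0311 × 0.208 = 6.47 × 10^-3 mol
From the 1:2 ratio, n(As2O3) in each aliquot = 1/2 × 6.47 × 10^-3 = 3.23 × 10^-3 mol
n(As2O3) in the whole flask = 3.23 × 10^-3 × 100.0/25.0 = 0.0129 mol
mass of As2O3 = 0.0129 × 197.84 = 2.56 g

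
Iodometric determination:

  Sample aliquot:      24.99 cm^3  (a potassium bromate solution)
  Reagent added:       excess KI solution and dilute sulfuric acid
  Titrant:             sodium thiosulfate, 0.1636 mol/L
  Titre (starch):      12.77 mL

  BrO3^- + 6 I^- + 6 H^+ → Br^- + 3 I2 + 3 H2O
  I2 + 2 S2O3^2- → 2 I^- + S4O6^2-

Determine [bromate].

0.01393 mol/L

n(S2O3^2-) = 0.01277 × 0.1636 = 2.089 × 10^-3 mol
n(I2) = n(S2O3^2-)/2 = 1.045 × 10^-3 mol
From the 1:3 ratio, n(BrO3^-) in the aliquot = 1/3 × 1.045 × 10^-3 = 3.482 × 10^-4 mol
[BrO3^-] = 3.482 × 10^-4 / 0.02499 = 0.01393 mol/L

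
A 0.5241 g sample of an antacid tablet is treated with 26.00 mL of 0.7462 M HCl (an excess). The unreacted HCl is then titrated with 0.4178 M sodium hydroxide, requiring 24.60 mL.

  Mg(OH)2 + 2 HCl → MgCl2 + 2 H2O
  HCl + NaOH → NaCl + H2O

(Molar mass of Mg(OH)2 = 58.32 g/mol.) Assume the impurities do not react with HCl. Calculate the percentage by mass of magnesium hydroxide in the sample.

50.76 %

n(HCl) added = 0.02600 × 0.7462 = 0.01940 mol
n(NaOH) used in back-titration = 0.02460 × 0.4178 = 0.01028 mol
n(HCl) left over = 0.01028 mol (1:1 ratio)
n(HCl) consumed by analyte = 0.01940 − 0.01028 = 9.123 × 10^-3 mol
From the 1:2 ratio, n(Mg(OH)2) = 1/2 × 9.123 × 10^-3 = 4.562 × 10^-3 mol
mass of Mg(OH)2 = 4.562 × 10^-3 × 58.32 = 0.2660 g
% Mg(OH)2 = 0.2660 / 0.5241 × 100 = 50.76 %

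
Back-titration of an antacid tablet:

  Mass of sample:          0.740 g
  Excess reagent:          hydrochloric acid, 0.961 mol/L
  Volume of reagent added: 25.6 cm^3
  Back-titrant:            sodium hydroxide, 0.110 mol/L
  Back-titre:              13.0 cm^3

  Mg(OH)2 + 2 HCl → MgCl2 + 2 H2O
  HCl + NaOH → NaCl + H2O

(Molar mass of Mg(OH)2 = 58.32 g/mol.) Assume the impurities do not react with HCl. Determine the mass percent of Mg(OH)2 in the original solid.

91.3 %

n(HCl) added = 0.0256 × 0.961 = 0.0246 mol
n(NaOH) used in back-titration = 0.0130 × 0.110 = 1.43 × 10^-3 mol
n(HCl) left over = 1.43 × 10^-3 mol (1:1 ratio)
n(HCl) consumed by analyte = 0.0246 − 1.43 × 10^-3 = 0.0232 mol
From the 1:2 ratio, n(Mg(OH)2) = 1/2 × 0.0232 = 0.0116 mol
mass of Mg(OH)2 = 0.0116 × 58.32 = 0.676 g
% Mg(OH)2 = 0.676 / 0.740 × 100 = 91.3 %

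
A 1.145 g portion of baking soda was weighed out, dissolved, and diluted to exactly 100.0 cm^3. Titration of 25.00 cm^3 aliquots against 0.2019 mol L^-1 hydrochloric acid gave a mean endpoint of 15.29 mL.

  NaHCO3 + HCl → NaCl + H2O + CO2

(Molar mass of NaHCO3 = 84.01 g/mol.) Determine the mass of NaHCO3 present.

n(HCl) per titration = 0.01529 × 0.2019 = 3.087 × 10^-3 mol
n(NaHCO3) in each aliquot = 3.087 × 10^-3 mol (1:1 ratio)
n(NaHCO3) in the whole flask = 3.087 × 10^-3 × 100.0/25.00 = 0.01235 mol
mass of NaHCO3 = 0.01235 × 84.01 = 1.037 g

1.037 g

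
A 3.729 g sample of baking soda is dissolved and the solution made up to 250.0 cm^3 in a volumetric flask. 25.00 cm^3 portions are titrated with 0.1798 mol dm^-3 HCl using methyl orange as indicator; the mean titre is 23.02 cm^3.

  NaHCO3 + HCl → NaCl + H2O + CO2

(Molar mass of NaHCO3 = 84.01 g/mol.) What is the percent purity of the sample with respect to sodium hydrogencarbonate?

n(HCl) per titration = 0.02302 × 0.1798 = 4.139 × 10^-3 mol
n(NaHCO3) in each aliquot = 4.139 × 10^-3 mol (1:1 ratio)
n(NaHCO3) in the whole flask = 4.139 × 10^-3 × 250.0/25.00 = 0.04139 mol
mass of NaHCO3 = 0.04139 × 84.01 = 3.477 g
% NaHCO3 = 3.477 / 3.729 × 100 = 93.25 %

93.25 %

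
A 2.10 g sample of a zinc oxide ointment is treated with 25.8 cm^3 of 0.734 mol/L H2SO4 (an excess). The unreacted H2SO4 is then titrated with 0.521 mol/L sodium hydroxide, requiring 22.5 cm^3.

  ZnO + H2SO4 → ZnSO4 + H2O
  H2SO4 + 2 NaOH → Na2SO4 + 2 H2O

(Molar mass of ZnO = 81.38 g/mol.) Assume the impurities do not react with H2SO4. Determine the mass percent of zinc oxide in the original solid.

n(H2SO4) added = 0.0258 × 0.734 = 0.0189 mol
n(NaOH) used in back-titration = 0.0225 × 0.521 = 0.0117 mol
From the 1:2 ratio, n(H2SO4) left over = 1/2 × 0.0117 = 5.86 × 10^-3 mol
n(H2SO4) consumed by analyte = 0.0189 − 5.86 × 10^-3 = 0.0131 mol
n(ZnO) = 0.0131 mol (1:1 ratio)
mass of ZnO = 0.0131 × 81.38 = 1.06 g
% ZnO = 1.06 / 2.10 × 100 = 50.7 %

50.7 %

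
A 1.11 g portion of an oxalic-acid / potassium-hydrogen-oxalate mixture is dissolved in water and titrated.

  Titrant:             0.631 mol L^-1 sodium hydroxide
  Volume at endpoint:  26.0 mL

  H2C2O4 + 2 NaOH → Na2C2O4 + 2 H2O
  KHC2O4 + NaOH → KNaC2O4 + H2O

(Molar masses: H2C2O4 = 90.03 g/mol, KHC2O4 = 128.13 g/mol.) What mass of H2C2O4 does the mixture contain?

0.537 g

n(NaOH) = 0.0260 × 0.631 = 0.0164 mol
Let x = n(H2C2O4), y = n(KHC2O4).
Titrant: 2x + 1y = 0.0164;  mass: 90.03x + 128.13y = 1.11
Solving, x = 5.97 × 10^-3 mol, y = 4.47 × 10^-3 mol
mass of H2C2O4 = 5.97 × 10^-3 × 90.03 = 0.537 g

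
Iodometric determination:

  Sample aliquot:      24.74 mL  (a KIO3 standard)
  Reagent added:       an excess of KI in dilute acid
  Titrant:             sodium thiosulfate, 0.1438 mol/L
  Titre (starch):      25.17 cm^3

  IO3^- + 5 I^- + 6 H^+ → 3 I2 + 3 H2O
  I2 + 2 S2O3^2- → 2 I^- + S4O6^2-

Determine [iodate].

n(S2O3^2-) = 0.02517 × 0.1438 = 3.619 × 10^-3 mol
n(I2) = n(S2O3^2-)/2 = 1.810 × 10^-3 mol
From the 1:3 ratio, n(IO3^-) in the aliquot = 1/3 × 1.810 × 10^-3 = 6.032 × 10^-4 mol
[IO3^-] = 6.032 × 10^-4 / 0.02474 = 0.02438 mol/L

0.02438 mol/L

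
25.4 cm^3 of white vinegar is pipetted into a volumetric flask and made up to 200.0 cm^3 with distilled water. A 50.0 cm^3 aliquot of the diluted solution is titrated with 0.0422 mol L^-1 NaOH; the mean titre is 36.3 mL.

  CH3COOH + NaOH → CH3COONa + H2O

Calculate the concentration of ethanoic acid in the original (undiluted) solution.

n(NaOH) = 0.0363 × 0.0422 = 1.53 × 10^-3 mol
n(CH3COOH) in the aliquot = 1.53 × 10^-3 mol (1:1 ratio)
[CH3COOH]_dilute = 1.53 × 10^-3 / 0.0500 = 0.0306 mol/L
Dilution factor = 200.0 / 25.4 = 7.874
[CH3COOH]_stock = 0.0306 × 7.874 = 0.241 mol/L

0.241 mol/L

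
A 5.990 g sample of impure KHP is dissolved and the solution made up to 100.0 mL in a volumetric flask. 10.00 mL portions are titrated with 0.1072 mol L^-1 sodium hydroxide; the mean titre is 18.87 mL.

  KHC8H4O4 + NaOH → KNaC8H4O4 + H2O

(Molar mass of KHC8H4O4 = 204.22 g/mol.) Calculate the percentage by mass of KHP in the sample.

n(NaOH) per titration = 0.01887 × 0.1072 = 2.023 × 10^-3 mol
n(KHC8H4O4) in each aliquot = 2.023 × 10^-3 mol (1:1 ratio)
n(KHC8H4O4) in the whole flask = 2.023 × 10^-3 × 100.0/10.00 = 0.02023 mol
mass of KHC8H4O4 = 0.02023 × 204.22 = 4.131 g
% KHC8H4O4 = 4.131 / 5.990 × 100 = 68.97 %

68.97 %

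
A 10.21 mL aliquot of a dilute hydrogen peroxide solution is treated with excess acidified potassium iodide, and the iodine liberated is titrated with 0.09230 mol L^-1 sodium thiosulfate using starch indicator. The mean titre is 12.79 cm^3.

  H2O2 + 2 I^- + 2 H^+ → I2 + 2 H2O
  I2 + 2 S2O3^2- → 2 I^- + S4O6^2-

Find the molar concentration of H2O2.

0.05781 mol/L

n(S2O3^2-) = 0.01279 × 0.09230 = 1.181 × 10^-3 mol
n(I2) = n(S2O3^2-)/2 = 5.903 × 10^-4 mol
n(H2O2) in the aliquot = 5.903 × 10^-4 mol (1:1 ratio)
[H2O2] = 5.903 × 10^-4 / 0.01021 = 0.05781 mol/L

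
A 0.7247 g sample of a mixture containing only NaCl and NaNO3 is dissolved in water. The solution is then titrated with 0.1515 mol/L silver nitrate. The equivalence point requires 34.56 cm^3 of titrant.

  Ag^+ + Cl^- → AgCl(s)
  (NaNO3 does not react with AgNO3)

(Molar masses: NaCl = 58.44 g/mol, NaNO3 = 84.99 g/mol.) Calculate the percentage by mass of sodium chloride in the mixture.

42.22 %

n(AgNO3) = 0.03456 × 0.1515 = 5.236 × 10^-3 mol
Let x = n(NaCl), y = n(NaNO3).
Titrant: 1x = 5.236 × 10^-3;  mass: 58.44x + 84.99y = 0.7247
Solving, x = 5.236 × 10^-3 mol, y = 4.927 × 10^-3 mol
mass of NaCl = 5.236 × 10^-3 × 58.44 = 0.3060 g
% NaCl = 0.3060 / 0.7247 × 100 = 42.22 %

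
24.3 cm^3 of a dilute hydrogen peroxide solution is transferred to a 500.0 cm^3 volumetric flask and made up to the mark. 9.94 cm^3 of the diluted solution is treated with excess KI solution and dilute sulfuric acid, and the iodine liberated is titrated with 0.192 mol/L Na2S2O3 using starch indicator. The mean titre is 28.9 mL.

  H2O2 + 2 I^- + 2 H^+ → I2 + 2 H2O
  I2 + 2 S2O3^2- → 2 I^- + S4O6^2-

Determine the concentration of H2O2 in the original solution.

5.74 mol/L

n(S2O3^2-) = 0.0289 × 0.192 = 5.55 × 10^-3 mol
n(I2) = n(S2O3^2-)/2 = 2.77 × 10^-3 mol
n(H2O2) in the aliquot = 2.77 × 10^-3 mol (1:1 ratio)
[H2O2]_dilute = 2.77 × 10^-3 / 0.00994 = 0.279 mol/L
[H2O2]_original = 0.279 × 500.0/24.3 = 5.74 mol/L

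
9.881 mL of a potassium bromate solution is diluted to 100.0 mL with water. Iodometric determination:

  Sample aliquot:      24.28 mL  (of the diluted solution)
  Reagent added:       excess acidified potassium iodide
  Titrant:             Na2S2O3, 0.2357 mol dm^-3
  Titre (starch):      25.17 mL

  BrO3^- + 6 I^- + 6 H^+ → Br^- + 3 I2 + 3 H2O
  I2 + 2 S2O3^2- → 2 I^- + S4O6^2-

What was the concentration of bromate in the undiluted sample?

0.4121 mol/L

n(S2O3^2-) = 0.02517 × 0.2357 = 5.933 × 10^-3 mol
n(I2) = n(S2O3^2-)/2 = 2.966 × 10^-3 mol
From the 1:3 ratio, n(BrO3^-) in the aliquot = 1/3 × 2.966 × 10^-3 = 9.888 × 10^-4 mol
[BrO3^-]_dilute = 9.888 × 10^-4 / 0.02428 = 0.04072 mol/L
[BrO3^-]_original = 0.04072 × 100.0/9.881 = 0.4121 mol/L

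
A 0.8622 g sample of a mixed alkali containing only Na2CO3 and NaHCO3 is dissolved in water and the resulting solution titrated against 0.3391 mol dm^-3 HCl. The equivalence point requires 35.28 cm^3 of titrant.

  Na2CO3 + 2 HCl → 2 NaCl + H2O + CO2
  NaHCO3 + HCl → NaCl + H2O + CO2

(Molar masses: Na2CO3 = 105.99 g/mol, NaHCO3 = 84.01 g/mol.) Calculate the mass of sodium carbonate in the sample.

n(HCl) = 0.03528 × 0.3391 = 0.01196 mol
Let x = n(Na2CO3), y = n(NaHCO3).
Titrant: 2x + 1y = 0.01196;  mass: 105.99x + 84.01y = 0.8622
Solving, x = 2.303 × 10^-3 mol, y = 7.358 × 10^-3 mol
mass of Na2CO3 = 2.303 × 10^-3 × 105.99 = 0.2441 g

0.2441 g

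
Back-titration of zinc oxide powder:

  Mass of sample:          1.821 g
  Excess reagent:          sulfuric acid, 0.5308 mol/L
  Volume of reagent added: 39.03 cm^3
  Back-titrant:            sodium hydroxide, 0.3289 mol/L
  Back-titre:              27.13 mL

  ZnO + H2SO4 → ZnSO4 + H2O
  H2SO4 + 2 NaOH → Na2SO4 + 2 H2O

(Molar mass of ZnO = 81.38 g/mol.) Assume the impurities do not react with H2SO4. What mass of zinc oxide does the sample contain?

1.323 g

n(H2SO4) added = 0.03903 × 0.5308 = 0.02072 mol
n(NaOH) used in back-titration = 0.02713 × 0.3289 = 8.923 × 10^-3 mol
From the 1:2 ratio, n(H2SO4) left over = 1/2 × 8.923 × 10^-3 = 4.462 × 10^-3 mol
n(H2SO4) consumed by analyte = 0.02072 − 4.462 × 10^-3 = 0.01626 mol
n(ZnO) = 0.01626 mol (1:1 ratio)
mass of ZnO = 0.01626 × 81.38 = 1.323 g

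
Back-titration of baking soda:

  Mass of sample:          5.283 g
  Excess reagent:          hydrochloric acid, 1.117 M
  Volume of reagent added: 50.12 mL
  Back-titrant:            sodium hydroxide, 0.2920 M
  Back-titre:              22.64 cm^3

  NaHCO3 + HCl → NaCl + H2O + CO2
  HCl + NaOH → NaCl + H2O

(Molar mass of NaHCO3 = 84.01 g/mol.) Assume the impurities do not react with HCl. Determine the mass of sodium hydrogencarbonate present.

n(HCl) added = 0.05012 × 1.117 = 0.05598 mol
n(NaOH) used in back-titration = 0.02264 × 0.2920 = 6.611 × 10^-3 mol
n(HCl) left over = 6.611 × 10^-3 mol (1:1 ratio)
n(HCl) consumed by analyte = 0.05598 − 6.611 × 10^-3 = 0.04937 mol
n(NaHCO3) = 0.04937 mol (1:1 ratio)
mass of NaHCO3 = 0.04937 × 84.01 = 4.148 g

4.148 g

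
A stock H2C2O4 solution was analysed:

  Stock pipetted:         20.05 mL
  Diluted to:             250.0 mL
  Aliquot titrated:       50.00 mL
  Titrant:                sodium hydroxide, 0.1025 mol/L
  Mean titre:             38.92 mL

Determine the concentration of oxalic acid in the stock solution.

0.4974 mol/L

H2C2O4 + 2 NaOH → Na2C2O4 + 2 H2O
n(NaOH) = 0.03892 × 0.1025 = 3.989 × 10^-3 mol
From the 1:2 ratio, n(H2C2O4) in the aliquot = 1/2 × 3.989 × 10^-3 = 1.995 × 10^-3 mol
[H2C2O4]_dilute = 1.995 × 10^-3 / 0.05000 = 0.03989 mol/L
Dilution factor = 250.0 / 20.05 = 12.47
[H2C2O4]_stock = 0.03989 × 12.47 = 0.4974 mol/L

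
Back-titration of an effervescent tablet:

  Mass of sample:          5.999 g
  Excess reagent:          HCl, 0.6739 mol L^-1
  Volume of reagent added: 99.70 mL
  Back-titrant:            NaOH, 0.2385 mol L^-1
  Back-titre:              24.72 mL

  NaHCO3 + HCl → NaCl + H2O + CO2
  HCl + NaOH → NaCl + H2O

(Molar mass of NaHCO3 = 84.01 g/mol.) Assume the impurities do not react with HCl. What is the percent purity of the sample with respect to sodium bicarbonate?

n(HCl) added = 0.09970 × 0.6739 = 0.06719 mol
n(NaOH) used in back-titration = 0.02472 × 0.2385 = 5.896 × 10^-3 mol
n(HCl) left over = 5.896 × 10^-3 mol (1:1 ratio)
n(HCl) consumed by analyte = 0.06719 − 5.896 × 10^-3 = 0.06129 mol
n(NaHCO3) = 0.06129 mol (1:1 ratio)
mass of NaHCO3 = 0.06129 × 84.01 = 5.149 g
% NaHCO3 = 5.149 / 5.999 × 100 = 85.83 %

85.83 %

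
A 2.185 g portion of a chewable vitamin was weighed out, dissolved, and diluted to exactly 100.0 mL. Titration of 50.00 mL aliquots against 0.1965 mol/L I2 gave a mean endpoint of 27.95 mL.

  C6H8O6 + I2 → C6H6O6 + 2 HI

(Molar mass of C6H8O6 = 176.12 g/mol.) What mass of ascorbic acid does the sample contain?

1.935 g

n(I2) per titration = 0.02795 × 0.1965 = 5.492 × 10^-3 mol
n(C6H8O6) in each aliquot = 5.492 × 10^-3 mol (1:1 ratio)
n(C6H8O6) in the whole flask = 5.492 × 10^-3 × 100.0/50.00 = 0.01098 mol
mass of C6H8O6 = 0.01098 × 176.12 = 1.935 g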